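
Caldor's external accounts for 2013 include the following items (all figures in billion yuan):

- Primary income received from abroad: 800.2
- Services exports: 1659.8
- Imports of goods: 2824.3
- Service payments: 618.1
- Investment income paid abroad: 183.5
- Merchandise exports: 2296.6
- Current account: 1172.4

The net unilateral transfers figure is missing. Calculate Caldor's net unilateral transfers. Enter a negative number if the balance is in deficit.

Current account = goods balance + services balance + net primary income + net secondary income
Sum of the known components = 1130.7
Net unilateral transfers = CA - (known components) = 1172.4 - 1130.7 = 41.7

41.7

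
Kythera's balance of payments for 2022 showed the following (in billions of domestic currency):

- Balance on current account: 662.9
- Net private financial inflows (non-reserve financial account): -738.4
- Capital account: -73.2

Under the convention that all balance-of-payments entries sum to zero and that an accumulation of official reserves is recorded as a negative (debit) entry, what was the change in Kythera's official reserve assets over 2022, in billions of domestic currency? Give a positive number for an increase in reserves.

-148.7

Official reserve transactions balance = -(662.9 + (-73.2) + (-738.4)) = 148.7
An accumulation of reserves is recorded as a debit (negative entry), so the change in the stock of reserves is the negative of that balance.
Change in official reserves = -(148.7) = -148.7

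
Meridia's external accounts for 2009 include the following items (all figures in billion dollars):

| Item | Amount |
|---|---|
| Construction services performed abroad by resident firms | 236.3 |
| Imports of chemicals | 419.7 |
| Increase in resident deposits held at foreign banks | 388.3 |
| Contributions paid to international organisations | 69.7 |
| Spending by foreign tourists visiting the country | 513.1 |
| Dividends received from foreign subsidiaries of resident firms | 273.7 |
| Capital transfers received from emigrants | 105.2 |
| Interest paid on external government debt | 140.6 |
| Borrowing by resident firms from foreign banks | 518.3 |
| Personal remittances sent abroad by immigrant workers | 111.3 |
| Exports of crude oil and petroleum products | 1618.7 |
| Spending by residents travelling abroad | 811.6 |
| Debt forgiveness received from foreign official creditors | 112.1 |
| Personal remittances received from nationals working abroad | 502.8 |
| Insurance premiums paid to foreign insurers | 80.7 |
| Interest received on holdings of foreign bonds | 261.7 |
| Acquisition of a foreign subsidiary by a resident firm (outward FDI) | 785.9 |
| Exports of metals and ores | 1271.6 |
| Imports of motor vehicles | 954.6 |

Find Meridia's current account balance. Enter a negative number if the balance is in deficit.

2089.7

Goods: 1618.7 - 419.7 - 954.6 + 1271.6 = 1516.0
Services: 236.3 - 811.6 + 513.1 - 80.7 = -142.9
Primary income: 261.7 + 273.7 - 140.6 = 394.8
Secondary income: -69.7 + 502.8 - 111.3 = 321.8
Current account = 1516.0 + (-142.9) + 394.8 + 321.8 = 2089.7
(Excluded from the current account — financial account: increase in resident deposits held at foreign banks 388.3, borrowing by resident firms from foreign banks 518.3, acquisition of a foreign subsidiary by a resident firm (outward FDI) 785.9; capital account: capital transfers received from emigrants 105.2, debt forgiveness received from foreign official creditors 112.1.)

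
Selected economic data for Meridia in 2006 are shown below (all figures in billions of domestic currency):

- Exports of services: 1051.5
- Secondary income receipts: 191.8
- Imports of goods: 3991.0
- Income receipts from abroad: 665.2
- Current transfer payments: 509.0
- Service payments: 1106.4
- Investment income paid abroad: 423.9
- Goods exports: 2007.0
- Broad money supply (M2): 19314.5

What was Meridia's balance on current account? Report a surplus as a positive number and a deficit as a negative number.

-2114.8

Goods balance = 2007.0 - 3991.0 = -1984.0
Services balance = 1051.5 - 1106.4 = -54.9
Trade balance (goods + services) = -1984.0 + (-54.9) = -2038.9
Net primary income = 665.2 - 423.9 = 241.3
Net secondary income = 191.8 - 509.0 = -317.2
Current account = -2038.9 + 241.3 + (-317.2) = -2114.8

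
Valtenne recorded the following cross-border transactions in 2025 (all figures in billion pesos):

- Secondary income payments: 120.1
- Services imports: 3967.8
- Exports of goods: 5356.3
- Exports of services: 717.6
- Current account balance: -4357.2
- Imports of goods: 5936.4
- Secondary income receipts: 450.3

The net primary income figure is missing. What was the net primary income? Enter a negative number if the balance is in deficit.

-857.1

Current account = goods balance + services balance + net primary income + net secondary income
Sum of the known components = -3500.1
Net primary income = CA - (known components) = -4357.2 - (-3500.1) = -857.1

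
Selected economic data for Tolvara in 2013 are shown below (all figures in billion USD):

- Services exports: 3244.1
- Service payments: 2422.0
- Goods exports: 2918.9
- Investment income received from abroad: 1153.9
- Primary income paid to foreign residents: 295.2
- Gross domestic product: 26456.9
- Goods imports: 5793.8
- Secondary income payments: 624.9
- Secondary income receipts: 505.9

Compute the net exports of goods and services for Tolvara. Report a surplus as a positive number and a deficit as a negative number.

Goods balance = 2918.9 - 5793.8 = -2874.9
Services balance = 3244.1 - 2422.0 = 822.1
Trade balance (goods + services) = -2874.9 + 822.1 = -2052.8

-2052.8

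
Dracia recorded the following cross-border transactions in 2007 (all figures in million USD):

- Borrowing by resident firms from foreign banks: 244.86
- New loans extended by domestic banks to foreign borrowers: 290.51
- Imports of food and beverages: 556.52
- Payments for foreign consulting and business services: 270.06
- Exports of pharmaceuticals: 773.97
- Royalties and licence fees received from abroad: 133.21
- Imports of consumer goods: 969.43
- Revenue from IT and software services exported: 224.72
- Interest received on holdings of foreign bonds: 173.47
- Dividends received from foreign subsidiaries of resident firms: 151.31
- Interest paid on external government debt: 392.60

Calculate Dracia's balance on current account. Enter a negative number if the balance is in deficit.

Goods: -556.52 + 773.97 - 969.43 = -751.98
Services: 133.21 + 224.72 - 270.06 = 87.87
Primary income: -392.60 + 151.31 + 173.47 = -67.82
Current account = (-751.98) + 87.87 + (-67.82) = -731.93
(Excluded from the current account — financial account: borrowing by resident firms from foreign banks 244.86, new loans extended by domestic banks to foreign borrowers 290.51.)

-731.93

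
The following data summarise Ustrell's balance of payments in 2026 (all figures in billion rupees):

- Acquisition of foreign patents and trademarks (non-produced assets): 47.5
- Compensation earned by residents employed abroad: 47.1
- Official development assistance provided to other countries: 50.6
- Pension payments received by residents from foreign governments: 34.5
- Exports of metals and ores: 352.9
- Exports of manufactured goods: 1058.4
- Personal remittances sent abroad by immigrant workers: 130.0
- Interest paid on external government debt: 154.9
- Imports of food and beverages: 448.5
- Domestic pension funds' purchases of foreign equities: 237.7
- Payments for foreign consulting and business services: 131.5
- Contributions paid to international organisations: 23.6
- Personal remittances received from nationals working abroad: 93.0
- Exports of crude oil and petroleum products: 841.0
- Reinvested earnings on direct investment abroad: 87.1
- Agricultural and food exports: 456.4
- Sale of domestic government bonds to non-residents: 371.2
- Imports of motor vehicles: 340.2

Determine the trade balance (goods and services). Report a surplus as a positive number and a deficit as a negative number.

1788.5

Goods: -448.5 + 1058.4 - 340.2 + 352.9 + 841.0 + 456.4 = 1920.0
Services: -131.5
Trade balance = 1920.0 + (-131.5) = 1788.5
(Excluded from the trade balance — capital account: acquisition of foreign patents and trademarks (non-produced assets) 47.5; primary income: compensation earned by residents employed abroad 47.1, interest paid on external government debt 154.9, reinvested earnings on direct investment abroad 87.1; secondary income: official development assistance provided to other countries 50.6, pension payments received by residents from foreign governments 34.5, personal remittances sent abroad by immigrant workers 130.0, contributions paid to international organisations 23.6, personal remittances received from nationals working abroad 93.0; financial account: domestic pension funds' purchases of foreign equities 237.7, sale of domestic government bonds to non-residents 371.2.)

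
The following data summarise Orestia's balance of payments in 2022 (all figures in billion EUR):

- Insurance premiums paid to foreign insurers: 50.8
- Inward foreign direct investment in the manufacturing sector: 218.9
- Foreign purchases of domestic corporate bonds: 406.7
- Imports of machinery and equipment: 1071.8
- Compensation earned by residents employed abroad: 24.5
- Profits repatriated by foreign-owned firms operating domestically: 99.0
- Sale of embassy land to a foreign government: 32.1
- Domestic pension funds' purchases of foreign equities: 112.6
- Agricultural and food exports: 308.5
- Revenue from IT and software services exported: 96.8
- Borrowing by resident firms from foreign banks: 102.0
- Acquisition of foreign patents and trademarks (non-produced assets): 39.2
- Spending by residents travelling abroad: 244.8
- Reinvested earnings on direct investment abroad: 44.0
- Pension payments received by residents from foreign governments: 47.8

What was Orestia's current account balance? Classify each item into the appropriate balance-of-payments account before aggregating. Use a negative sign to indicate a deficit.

-944.8

Goods: 308.5 - 1071.8 = -763.3
Services: -50.8 - 244.8 + 96.8 = -198.8
Primary income: -99.0 + 44.0 + 24.5 = -30.5
Secondary income: 47.8
Current account = (-763.3) + (-198.8) + (-30.5) + 47.8 = -944.8
(Excluded from the current account — financial account: inward foreign direct investment in the manufacturing sector 218.9, foreign purchases of domestic corporate bonds 406.7, domestic pension funds' purchases of foreign equities 112.6, borrowing by resident firms from foreign banks 102.0; capital account: sale of embassy land to a foreign government 32.1, acquisition of foreign patents and trademarks (non-produced assets) 39.2.)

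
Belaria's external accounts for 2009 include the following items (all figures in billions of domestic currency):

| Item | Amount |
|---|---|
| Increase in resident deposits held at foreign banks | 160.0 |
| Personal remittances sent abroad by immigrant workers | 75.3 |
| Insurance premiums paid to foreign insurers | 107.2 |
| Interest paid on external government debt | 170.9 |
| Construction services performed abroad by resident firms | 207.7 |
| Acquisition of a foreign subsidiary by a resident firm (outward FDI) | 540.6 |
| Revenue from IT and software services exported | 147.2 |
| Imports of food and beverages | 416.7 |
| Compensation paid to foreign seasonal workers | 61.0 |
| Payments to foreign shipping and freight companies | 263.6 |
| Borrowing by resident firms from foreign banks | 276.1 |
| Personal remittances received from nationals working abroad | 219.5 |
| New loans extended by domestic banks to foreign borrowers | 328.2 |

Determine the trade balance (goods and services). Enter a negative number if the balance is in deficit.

Goods: -416.7
Services: -263.6 + 147.2 + 207.7 - 107.2 = -15.9
Trade balance = -416.7 + (-15.9) = -432.6
(Excluded from the trade balance — financial account: increase in resident deposits held at foreign banks 160.0, acquisition of a foreign subsidiary by a resident firm (outward FDI) 540.6, borrowing by resident firms from foreign banks 276.1, new loans extended by domestic banks to foreign borrowers 328.2; secondary income: personal remittances sent abroad by immigrant workers 75.3, personal remittances received from nationals working abroad 219.5; primary income: interest paid on external government debt 170.9, compensation paid to foreign seasonal workers 61.0.)

-432.6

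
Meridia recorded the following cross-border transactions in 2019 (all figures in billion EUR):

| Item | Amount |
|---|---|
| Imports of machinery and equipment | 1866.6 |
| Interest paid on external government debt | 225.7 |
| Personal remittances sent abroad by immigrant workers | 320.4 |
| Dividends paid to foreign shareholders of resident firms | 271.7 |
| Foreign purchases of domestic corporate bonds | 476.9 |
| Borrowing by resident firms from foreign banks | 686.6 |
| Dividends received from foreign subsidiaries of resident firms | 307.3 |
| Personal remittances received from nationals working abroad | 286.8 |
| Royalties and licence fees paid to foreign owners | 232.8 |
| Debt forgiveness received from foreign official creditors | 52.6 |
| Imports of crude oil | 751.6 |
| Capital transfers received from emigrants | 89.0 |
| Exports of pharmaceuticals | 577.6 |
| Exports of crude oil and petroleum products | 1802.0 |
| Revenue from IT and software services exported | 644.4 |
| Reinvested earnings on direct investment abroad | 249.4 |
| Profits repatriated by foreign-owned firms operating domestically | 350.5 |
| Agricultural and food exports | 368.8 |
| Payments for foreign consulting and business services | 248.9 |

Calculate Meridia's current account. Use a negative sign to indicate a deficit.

-31.9

Goods: -751.6 + 577.6 + 1802.0 + 368.8 - 1866.6 = 130.2
Services: -248.9 + 644.4 - 232.8 = 162.7
Primary income: -271.7 + 307.3 + 249.4 - 350.5 - 225.7 = -291.2
Secondary income: 286.8 - 320.4 = -33.6
Current account = 130.2 + 162.7 + (-291.2) + (-33.6) = -31.9
(Excluded from the current account — financial account: foreign purchases of domestic corporate bonds 476.9, borrowing by resident firms from foreign banks 686.6; capital account: debt forgiveness received from foreign official creditors 52.6, capital transfers received from emigrants 89.0.)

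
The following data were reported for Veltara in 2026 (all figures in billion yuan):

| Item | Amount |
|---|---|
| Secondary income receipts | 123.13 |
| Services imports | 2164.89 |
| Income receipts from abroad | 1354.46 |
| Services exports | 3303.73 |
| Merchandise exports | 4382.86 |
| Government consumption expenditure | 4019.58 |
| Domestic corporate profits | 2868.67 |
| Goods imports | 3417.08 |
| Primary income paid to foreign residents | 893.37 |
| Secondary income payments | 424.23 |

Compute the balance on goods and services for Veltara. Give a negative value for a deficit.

2104.62

Goods balance = 4382.86 - 3417.08 = 965.78
Services balance = 3303.73 - 2164.89 = 1138.84
Trade balance (goods + services) = 965.78 + 1138.84 = 2104.62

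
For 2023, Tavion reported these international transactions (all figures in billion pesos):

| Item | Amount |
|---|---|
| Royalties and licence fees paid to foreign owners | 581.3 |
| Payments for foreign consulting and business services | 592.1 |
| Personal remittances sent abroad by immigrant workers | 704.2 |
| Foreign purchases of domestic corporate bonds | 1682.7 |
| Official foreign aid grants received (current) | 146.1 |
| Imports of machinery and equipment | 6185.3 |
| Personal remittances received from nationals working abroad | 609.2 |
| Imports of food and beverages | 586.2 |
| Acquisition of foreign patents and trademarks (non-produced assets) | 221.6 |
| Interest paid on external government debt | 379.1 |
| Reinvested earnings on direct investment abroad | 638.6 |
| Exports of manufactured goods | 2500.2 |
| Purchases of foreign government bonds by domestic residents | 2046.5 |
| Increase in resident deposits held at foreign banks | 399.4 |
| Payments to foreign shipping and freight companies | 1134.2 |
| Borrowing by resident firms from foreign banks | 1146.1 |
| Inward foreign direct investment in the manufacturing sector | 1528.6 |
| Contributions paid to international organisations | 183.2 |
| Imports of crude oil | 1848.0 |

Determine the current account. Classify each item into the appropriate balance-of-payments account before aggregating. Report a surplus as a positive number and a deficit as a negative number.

Goods: -1848.0 - 6185.3 - 586.2 + 2500.2 = -6119.3
Services: -592.1 - 581.3 - 1134.2 = -2307.6
Primary income: -379.1 + 638.6 = 259.5
Secondary income: 609.2 - 704.2 - 183.2 + 146.1 = -132.1
Current account = (-6119.3) + (-2307.6) + 259.5 + (-132.1) = -8299.5
(Excluded from the current account — financial account: foreign purchases of domestic corporate bonds 1682.7, purchases of foreign government bonds by domestic residents 2046.5, increase in resident deposits held at foreign banks 399.4, borrowing by resident firms from foreign banks 1146.1, inward foreign direct investment in the manufacturing sector 1528.6; capital account: acquisition of foreign patents and trademarks (non-produced assets) 221.6.)

-8299.5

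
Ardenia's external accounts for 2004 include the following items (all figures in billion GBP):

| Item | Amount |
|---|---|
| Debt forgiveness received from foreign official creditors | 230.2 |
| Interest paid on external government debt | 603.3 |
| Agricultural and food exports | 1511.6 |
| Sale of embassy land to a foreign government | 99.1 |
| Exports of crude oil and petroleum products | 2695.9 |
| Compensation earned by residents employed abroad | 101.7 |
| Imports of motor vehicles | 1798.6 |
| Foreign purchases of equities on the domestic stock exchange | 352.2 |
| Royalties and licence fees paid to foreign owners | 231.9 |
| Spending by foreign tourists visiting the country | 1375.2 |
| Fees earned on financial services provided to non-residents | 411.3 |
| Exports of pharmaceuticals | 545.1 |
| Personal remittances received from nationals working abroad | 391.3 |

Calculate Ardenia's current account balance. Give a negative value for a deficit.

4398.3

Goods: 545.1 - 1798.6 + 2695.9 + 1511.6 = 2954.0
Services: 1375.2 - 231.9 + 411.3 = 1554.6
Primary income: -603.3 + 101.7 = -501.6
Secondary income: 391.3
Current account = 2954.0 + 1554.6 + (-501.6) + 391.3 = 4398.3
(Excluded from the current account — capital account: debt forgiveness received from foreign official creditors 230.2, sale of embassy land to a foreign government 99.1; financial account: foreign purchases of equities on the domestic stock exchange 352.2.)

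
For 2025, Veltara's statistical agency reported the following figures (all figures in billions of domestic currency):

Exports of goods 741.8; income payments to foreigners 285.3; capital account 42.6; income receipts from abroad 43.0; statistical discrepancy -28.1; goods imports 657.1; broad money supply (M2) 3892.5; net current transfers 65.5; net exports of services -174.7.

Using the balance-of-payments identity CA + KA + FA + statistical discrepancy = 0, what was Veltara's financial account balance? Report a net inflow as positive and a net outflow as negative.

252.3

Goods balance = 741.8 - 657.1 = 84.7
Services balance = -174.7
Trade balance (goods + services) = 84.7 + (-174.7) = -90.0
Net primary income = 43.0 - 285.3 = -242.3
Net secondary income = 65.5
Current account = -90.0 + (-242.3) + 65.5 = -266.8
Financial account = -(-266.8 + 42.6 + (-28.1)) = 252.3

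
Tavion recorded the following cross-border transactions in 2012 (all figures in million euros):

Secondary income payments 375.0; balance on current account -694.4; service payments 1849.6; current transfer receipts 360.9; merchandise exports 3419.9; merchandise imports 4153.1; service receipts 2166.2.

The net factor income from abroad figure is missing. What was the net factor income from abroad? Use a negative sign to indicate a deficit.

-263.7

Current account = goods balance + services balance + net primary income + net secondary income
Sum of the known components = -430.7
Net factor income from abroad = CA - (known components) = -694.4 - (-430.7) = -263.7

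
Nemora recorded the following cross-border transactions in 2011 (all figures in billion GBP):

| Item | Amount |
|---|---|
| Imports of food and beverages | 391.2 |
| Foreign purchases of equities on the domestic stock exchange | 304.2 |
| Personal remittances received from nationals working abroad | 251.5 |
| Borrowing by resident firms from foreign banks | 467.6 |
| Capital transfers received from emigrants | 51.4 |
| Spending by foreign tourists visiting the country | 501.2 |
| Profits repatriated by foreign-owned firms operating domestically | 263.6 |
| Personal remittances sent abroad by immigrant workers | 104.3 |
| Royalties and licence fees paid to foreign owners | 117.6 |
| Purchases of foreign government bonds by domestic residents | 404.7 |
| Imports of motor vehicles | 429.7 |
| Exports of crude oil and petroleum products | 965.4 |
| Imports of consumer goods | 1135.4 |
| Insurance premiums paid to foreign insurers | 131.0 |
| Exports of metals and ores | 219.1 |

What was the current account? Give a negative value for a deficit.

-635.6

Goods: -1135.4 + 965.4 - 429.7 - 391.2 + 219.1 = -771.8
Services: -131.0 + 501.2 - 117.6 = 252.6
Primary income: -263.6
Secondary income: 251.5 - 104.3 = 147.2
Current account = (-771.8) + 252.6 + (-263.6) + 147.2 = -635.6
(Excluded from the current account — financial account: foreign purchases of equities on the domestic stock exchange 304.2, borrowing by resident firms from foreign banks 467.6, purchases of foreign government bonds by domestic residents 404.7; capital account: capital transfers received from emigrants 51.4.)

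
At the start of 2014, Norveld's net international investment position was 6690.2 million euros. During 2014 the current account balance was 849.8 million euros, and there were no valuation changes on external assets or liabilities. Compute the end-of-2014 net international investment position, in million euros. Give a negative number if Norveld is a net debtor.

7540.0

With no valuation effects, change in NIIP = current account = 849.8
End-of-year NIIP = 6690.2 + 849.8 = 7540.0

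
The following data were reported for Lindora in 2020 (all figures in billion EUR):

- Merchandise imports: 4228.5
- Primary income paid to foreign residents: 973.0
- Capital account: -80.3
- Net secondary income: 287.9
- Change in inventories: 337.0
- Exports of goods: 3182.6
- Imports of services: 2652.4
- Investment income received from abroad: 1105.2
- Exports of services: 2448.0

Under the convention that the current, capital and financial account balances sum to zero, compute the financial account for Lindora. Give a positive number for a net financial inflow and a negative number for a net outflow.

910.5

Goods balance = 3182.6 - 4228.5 = -1045.9
Services balance = 2448.0 - 2652.4 = -204.4
Trade balance (goods + services) = -1045.9 + (-204.4) = -1250.3
Net primary income = 1105.2 - 973.0 = 132.2
Net secondary income = 287.9
Current account = -1250.3 + 132.2 + 287.9 = -830.2
Financial account = -(-830.2 + (-80.3)) = 910.5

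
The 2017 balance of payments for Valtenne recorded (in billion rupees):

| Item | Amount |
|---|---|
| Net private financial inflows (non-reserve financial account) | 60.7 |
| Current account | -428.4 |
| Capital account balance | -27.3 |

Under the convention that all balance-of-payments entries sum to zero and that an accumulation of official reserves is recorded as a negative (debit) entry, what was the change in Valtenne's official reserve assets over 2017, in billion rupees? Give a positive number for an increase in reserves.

-395.0

Official reserve transactions balance = -((-428.4) + (-27.3) + 60.7) = 395.0
An accumulation of reserves is recorded as a debit (negative entry), so the change in the stock of reserves is the negative of that balance.
Change in official reserves = -(395.0) = -395.0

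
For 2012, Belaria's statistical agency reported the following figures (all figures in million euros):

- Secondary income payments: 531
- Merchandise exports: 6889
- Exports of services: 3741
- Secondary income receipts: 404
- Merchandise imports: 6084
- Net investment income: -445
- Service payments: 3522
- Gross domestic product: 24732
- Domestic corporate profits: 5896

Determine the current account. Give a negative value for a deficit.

Goods balance = 6889 - 6084 = 805
Services balance = 3741 - 3522 = 219
Trade balance (goods + services) = 805 + 219 = 1024
Net primary income = -445
Net secondary income = 404 - 531 = -127
Current account = 1024 + (-445) + (-127) = 452

452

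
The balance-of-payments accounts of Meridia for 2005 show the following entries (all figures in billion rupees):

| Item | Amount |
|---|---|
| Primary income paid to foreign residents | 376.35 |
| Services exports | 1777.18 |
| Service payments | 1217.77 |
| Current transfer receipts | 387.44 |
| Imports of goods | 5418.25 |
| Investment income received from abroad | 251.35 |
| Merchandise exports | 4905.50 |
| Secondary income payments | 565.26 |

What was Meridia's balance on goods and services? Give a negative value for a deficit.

Goods balance = 4905.50 - 5418.25 = -512.75
Services balance = 1777.18 - 1217.77 = 559.41
Trade balance (goods + services) = -512.75 + 559.41 = 46.66

46.66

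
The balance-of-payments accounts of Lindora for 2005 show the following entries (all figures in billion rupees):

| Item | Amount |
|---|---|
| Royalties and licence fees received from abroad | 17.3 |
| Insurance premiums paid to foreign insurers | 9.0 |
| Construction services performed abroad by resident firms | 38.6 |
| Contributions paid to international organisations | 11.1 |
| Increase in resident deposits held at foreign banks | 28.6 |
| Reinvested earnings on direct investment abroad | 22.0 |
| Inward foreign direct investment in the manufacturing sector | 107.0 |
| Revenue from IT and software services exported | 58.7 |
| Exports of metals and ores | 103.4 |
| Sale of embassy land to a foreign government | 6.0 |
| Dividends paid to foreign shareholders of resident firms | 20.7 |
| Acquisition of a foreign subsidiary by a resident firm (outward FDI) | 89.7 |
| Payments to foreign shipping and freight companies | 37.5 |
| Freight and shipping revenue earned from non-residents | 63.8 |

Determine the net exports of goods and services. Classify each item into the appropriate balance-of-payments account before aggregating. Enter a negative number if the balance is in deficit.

235.3

Goods: 103.4
Services: 58.7 + 63.8 + 38.6 - 37.5 + 17.3 - 9.0 = 131.9
Trade balance = 103.4 + 131.9 = 235.3
(Excluded from the trade balance — secondary income: contributions paid to international organisations 11.1; financial account: increase in resident deposits held at foreign banks 28.6, inward foreign direct investment in the manufacturing sector 107.0, acquisition of a foreign subsidiary by a resident firm (outward FDI) 89.7; primary income: reinvested earnings on direct investment abroad 22.0, dividends paid to foreign shareholders of resident firms 20.7; capital account: sale of embassy land to a foreign government 6.0.)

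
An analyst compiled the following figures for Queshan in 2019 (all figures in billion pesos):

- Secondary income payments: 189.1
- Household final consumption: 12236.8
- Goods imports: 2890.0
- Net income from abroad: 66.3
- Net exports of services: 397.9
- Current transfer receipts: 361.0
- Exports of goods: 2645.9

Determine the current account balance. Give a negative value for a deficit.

Goods balance = 2645.9 - 2890.0 = -244.1
Services balance = 397.9
Trade balance (goods + services) = -244.1 + 397.9 = 153.8
Net primary income = 66.3
Net secondary income = 361.0 - 189.1 = 171.9
Current account = 153.8 + 66.3 + 171.9 = 392.0

392.0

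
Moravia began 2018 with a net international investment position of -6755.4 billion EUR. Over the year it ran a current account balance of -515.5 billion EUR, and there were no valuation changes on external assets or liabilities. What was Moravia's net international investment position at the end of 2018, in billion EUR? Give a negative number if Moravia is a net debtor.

With no valuation effects, change in NIIP = current account = -515.5
End-of-year NIIP = -6755.4 + (-515.5) = -7270.9

-7270.9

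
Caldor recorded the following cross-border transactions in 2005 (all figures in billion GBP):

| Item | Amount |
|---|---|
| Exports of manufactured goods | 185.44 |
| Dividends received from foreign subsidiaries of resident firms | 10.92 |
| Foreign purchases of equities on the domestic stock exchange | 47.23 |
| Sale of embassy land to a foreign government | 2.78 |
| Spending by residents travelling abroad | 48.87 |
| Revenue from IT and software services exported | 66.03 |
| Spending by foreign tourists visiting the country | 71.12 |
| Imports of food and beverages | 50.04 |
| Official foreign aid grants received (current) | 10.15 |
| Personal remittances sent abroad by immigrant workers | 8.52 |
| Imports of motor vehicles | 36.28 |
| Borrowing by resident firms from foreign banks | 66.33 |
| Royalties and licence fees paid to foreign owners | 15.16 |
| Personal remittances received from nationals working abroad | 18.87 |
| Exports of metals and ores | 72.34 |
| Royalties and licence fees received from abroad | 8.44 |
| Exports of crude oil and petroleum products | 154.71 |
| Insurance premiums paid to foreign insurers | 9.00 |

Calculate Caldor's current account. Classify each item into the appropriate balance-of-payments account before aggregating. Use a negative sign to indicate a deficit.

430.15

Goods: 154.71 + 185.44 - 36.28 - 50.04 + 72.34 = 326.17
Services: 71.12 + 66.03 - 15.16 - 9.00 - 48.87 + 8.44 = 72.56
Primary income: 10.92
Secondary income: -8.52 + 10.15 + 18.87 = 20.50
Current account = 326.17 + 72.56 + 10.92 + 20.50 = 430.15
(Excluded from the current account — financial account: foreign purchases of equities on the domestic stock exchange 47.23, borrowing by resident firms from foreign banks 66.33; capital account: sale of embassy land to a foreign government 2.78.)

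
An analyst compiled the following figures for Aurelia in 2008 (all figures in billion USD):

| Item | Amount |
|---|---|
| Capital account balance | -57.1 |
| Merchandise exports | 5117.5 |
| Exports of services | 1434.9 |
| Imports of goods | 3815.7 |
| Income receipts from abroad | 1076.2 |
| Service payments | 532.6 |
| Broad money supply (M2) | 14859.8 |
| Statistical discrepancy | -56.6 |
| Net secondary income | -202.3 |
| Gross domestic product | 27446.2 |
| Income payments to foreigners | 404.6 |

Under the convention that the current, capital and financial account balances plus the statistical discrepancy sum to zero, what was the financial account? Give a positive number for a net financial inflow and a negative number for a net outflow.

Goods balance = 5117.5 - 3815.7 = 1301.8
Services balance = 1434.9 - 532.6 = 902.3
Trade balance (goods + services) = 1301.8 + 902.3 = 2204.1
Net primary income = 1076.2 - 404.6 = 671.6
Net secondary income = -202.3
Current account = 2204.1 + 671.6 + (-202.3) = 2673.4
Financial account = -(2673.4 + (-57.1) + (-56.6)) = -2559.7

-2559.7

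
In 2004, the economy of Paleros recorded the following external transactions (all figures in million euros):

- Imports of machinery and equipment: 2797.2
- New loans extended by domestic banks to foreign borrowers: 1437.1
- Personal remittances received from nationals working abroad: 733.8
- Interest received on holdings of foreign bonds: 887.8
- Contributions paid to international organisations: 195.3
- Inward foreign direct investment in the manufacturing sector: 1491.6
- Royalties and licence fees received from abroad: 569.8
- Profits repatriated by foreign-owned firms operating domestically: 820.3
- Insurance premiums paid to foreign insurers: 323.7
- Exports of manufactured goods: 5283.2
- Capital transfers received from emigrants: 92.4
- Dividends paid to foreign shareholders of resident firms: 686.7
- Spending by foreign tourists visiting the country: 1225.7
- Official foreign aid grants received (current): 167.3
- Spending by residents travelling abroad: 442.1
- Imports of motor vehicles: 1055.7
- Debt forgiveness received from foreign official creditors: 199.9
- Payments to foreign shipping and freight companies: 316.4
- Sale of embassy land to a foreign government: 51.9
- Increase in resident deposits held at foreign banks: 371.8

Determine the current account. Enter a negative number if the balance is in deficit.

2230.2

Goods: 5283.2 - 2797.2 - 1055.7 = 1430.3
Services: 569.8 - 316.4 - 323.7 - 442.1 + 1225.7 = 713.3
Primary income: -820.3 + 887.8 - 686.7 = -619.2
Secondary income: -195.3 + 733.8 + 167.3 = 705.8
Current account = 1430.3 + 713.3 + (-619.2) + 705.8 = 2230.2
(Excluded from the current account — financial account: new loans extended by domestic banks to foreign borrowers 1437.1, inward foreign direct investment in the manufacturing sector 1491.6, increase in resident deposits held at foreign banks 371.8; capital account: capital transfers received from emigrants 92.4, debt forgiveness received from foreign official creditors 199.9, sale of embassy land to a foreign government 51.9.)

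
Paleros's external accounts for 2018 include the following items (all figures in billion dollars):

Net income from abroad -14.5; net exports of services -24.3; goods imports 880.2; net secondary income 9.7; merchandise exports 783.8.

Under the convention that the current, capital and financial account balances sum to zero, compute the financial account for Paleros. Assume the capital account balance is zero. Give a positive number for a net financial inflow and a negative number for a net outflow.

Goods balance = 783.8 - 880.2 = -96.4
Services balance = -24.3
Trade balance (goods + services) = -96.4 + (-24.3) = -120.7
Net primary income = -14.5
Net secondary income = 9.7
Current account = -120.7 + (-14.5) + 9.7 = -125.5
Financial account = -(-125.5) = 125.5

125.5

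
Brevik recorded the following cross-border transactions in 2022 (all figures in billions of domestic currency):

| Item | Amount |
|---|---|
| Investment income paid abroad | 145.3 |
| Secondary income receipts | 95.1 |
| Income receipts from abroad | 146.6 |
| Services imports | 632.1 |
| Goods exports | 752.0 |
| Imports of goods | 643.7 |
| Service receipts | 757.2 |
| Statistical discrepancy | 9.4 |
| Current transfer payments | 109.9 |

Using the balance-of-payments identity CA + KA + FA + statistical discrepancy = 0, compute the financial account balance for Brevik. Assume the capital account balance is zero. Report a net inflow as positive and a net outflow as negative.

Goods balance = 752.0 - 643.7 = 108.3
Services balance = 757.2 - 632.1 = 125.1
Trade balance (goods + services) = 108.3 + 125.1 = 233.4
Net primary income = 146.6 - 145.3 = 1.3
Net secondary income = 95.1 - 109.9 = -14.8
Current account = 233.4 + 1.3 + (-14.8) = 219.9
Financial account = -(219.9 + 9.4) = -229.3

-229.3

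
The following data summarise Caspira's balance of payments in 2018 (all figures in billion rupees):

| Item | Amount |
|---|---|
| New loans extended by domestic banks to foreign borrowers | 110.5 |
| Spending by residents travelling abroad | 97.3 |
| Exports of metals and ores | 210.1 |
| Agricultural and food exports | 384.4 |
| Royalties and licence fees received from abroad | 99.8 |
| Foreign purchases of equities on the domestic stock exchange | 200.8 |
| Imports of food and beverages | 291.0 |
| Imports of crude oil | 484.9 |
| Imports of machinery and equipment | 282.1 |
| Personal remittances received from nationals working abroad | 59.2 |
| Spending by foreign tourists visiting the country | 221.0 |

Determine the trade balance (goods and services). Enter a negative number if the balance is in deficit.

-240.0

Goods: -282.1 + 384.4 + 210.1 - 484.9 - 291.0 = -463.5
Services: 221.0 + 99.8 - 97.3 = 223.5
Trade balance = -463.5 + 223.5 = -240.0
(Excluded from the trade balance — financial account: new loans extended by domestic banks to foreign borrowers 110.5, foreign purchases of equities on the domestic stock exchange 200.8; secondary income: personal remittances received from nationals working abroad 59.2.)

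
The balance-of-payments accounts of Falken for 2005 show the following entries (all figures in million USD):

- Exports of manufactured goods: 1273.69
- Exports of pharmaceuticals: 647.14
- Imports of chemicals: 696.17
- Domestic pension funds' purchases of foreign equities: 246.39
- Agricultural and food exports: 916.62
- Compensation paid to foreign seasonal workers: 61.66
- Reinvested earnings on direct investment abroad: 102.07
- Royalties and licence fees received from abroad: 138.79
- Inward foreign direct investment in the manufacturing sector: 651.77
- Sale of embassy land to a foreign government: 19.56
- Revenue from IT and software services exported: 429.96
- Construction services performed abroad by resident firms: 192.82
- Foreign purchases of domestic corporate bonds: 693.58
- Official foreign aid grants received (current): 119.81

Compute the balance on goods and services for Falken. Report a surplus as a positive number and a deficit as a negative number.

2902.85

Goods: 647.14 + 1273.69 + 916.62 - 696.17 = 2141.28
Services: 429.96 + 192.82 + 138.79 = 761.57
Trade balance = 2141.28 + 761.57 = 2902.85
(Excluded from the trade balance — financial account: domestic pension funds' purchases of foreign equities 246.39, inward foreign direct investment in the manufacturing sector 651.77, foreign purchases of domestic corporate bonds 693.58; primary income: compensation paid to foreign seasonal workers 61.66, reinvested earnings on direct investment abroad 102.07; capital account: sale of embassy land to a foreign government 19.56; secondary income: official foreign aid grants received (current) 119.81.)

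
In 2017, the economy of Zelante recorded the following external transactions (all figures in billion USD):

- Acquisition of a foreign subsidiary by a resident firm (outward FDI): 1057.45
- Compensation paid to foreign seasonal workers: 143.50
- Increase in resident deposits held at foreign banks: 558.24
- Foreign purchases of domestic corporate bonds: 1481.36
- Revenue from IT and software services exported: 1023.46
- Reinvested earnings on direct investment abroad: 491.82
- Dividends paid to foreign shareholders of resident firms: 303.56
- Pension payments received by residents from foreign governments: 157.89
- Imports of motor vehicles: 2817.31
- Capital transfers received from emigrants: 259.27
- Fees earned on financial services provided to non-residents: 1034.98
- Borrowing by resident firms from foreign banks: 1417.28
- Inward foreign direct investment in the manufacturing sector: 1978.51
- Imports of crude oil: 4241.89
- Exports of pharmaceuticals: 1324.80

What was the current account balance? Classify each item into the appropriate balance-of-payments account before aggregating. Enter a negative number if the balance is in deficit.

-3473.31

Goods: 1324.80 - 2817.31 - 4241.89 = -5734.40
Services: 1034.98 + 1023.46 = 2058.44
Primary income: -303.56 + 491.82 - 143.50 = 44.76
Secondary income: 157.89
Current account = (-5734.40) + 2058.44 + 44.76 + 157.89 = -3473.31
(Excluded from the current account — financial account: acquisition of a foreign subsidiary by a resident firm (outward FDI) 1057.45, increase in resident deposits held at foreign banks 558.24, foreign purchases of domestic corporate bonds 1481.36, borrowing by resident firms from foreign banks 1417.28, inward foreign direct investment in the manufacturing sector 1978.51; capital account: capital transfers received from emigrants 259.27.)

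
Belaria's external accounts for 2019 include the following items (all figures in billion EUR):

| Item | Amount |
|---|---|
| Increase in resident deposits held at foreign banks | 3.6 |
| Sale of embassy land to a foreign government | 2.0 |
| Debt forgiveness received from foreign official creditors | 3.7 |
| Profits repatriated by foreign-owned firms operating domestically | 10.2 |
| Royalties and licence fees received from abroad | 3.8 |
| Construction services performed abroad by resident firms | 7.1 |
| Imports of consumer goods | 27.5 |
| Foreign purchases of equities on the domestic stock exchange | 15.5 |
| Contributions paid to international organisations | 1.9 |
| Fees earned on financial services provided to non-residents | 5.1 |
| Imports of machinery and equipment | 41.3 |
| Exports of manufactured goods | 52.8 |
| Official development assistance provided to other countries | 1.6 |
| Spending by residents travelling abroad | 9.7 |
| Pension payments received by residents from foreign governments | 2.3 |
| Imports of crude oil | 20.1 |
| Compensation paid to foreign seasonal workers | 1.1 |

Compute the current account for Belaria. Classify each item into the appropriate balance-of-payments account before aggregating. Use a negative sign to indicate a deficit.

Goods: 52.8 - 41.3 - 27.5 - 20.1 = -36.1
Services: 3.8 + 5.1 + 7.1 - 9.7 = 6.3
Primary income: -10.2 - 1.1 = -11.3
Secondary income: -1.9 - 1.6 + 2.3 = -1.2
Current account = (-36.1) + 6.3 + (-11.3) + (-1.2) = -42.3
(Excluded from the current account — financial account: increase in resident deposits held at foreign banks 3.6, foreign purchases of equities on the domestic stock exchange 15.5; capital account: sale of embassy land to a foreign government 2.0, debt forgiveness received from foreign official creditors 3.7.)

-42.3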